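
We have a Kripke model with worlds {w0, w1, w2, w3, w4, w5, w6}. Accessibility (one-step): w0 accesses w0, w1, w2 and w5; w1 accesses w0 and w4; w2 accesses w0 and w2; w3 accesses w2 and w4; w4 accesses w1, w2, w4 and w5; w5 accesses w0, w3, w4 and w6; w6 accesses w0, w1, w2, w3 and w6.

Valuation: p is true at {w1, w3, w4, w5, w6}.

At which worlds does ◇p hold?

{w0, w1, w3, w4, w5, w6}

w0: successors {w0, w1, w2, w5}; p there: w0:F, w1:T, w2:F, w5:T. ✓
w1: successors {w0, w4}; p there: w0:F, w4:T. ✓
w2: successors {w0, w2}; p there: w0:F, w2:F. ✗
w3: successors {w2, w4}; p there: w2:F, w4:T. ✓
w4: successors {w1, w2, w4, w5}; p there: w1:T, w2:F, w4:T, w5:T. ✓
w5: successors {w0, w3, w4, w6}; p there: w0:F, w3:T, w4:T, w6:T. ✓
w6: successors {w0, w1, w2, w3, w6}; p there: w0:F, w1:T, w2:F, w3:T, w6:T. ✓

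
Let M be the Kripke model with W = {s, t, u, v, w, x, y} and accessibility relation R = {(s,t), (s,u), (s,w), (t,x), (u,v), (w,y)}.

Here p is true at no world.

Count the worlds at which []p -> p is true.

4

s: []p is F, p is F. ✓
t: []p is F, p is F. ✓
u: []p is F, p is F. ✓
v: []p is T, p is F. ✗
w: []p is F, p is F. ✓
x: []p is T, p is F. ✗
y: []p is T, p is F. ✗
Satisfying worlds: {s, t, u, w}.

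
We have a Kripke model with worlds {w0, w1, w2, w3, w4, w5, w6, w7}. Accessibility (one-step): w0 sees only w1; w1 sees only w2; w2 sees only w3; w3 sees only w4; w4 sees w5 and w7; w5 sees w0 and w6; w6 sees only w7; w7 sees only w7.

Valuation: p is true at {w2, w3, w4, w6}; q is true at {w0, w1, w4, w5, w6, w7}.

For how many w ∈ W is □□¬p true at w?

4

w0: successors {w1}; □¬p there: w1:F. ✗
w1: successors {w2}; □¬p there: w2:F. ✗
w2: successors {w3}; □¬p there: w3:F. ✗
w3: successors {w4}; □¬p there: w4:T. ✓
w4: successors {w5, w7}; □¬p there: w5:F, w7:T. ✗
w5: successors {w0, w6}; □¬p there: w0:T, w6:T. ✓
w6: successors {w7}; □¬p there: w7:T. ✓
w7: successors {w7}; □¬p there: w7:T. ✓
Satisfying worlds: {w3, w5, w6, w7}.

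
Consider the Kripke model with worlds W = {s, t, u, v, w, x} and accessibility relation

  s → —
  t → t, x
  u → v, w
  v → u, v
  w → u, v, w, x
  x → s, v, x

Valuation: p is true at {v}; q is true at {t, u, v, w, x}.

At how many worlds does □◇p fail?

2

s: no successors, so □◇p holds vacuously. ✓
t: successors {t, x}; ◇p there: t:F, x:T. ✗
u: successors {v, w}; ◇p there: v:T, w:T. ✓
v: successors {u, v}; ◇p there: u:T, v:T. ✓
w: successors {u, v, w, x}; ◇p there: u:T, v:T, w:T, x:T. ✓
x: successors {s, v, x}; ◇p there: s:F, v:T, x:T. ✗
Satisfying worlds: {s, u, v, w}.
So □◇p fails at the other 2 worlds.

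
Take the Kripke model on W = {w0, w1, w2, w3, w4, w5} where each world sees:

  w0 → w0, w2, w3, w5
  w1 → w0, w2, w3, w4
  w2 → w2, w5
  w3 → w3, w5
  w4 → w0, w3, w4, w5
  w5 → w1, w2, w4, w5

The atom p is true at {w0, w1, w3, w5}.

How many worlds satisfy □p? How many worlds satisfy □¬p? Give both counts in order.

For □p:
w0: successors {w0, w2, w3, w5}; p there: w0:T, w2:F, w3:T, w5:T. ✗
w1: successors {w0, w2, w3, w4}; p there: w0:T, w2:F, w3:T, w4:F. ✗
w2: successors {w2, w5}; p there: w2:F, w5:T. ✗
w3: successors {w3, w5}; p there: w3:T, w5:T. ✓
w4: successors {w0, w3, w4, w5}; p there: w0:T, w3:T, w4:F, w5:T. ✗
w5: successors {w1, w2, w4, w5}; p there: w1:T, w2:F, w4:F, w5:T. ✗
— 1 world.
For □¬p:
w0: successors {w0, w2, w3, w5}; ¬p there: w0:F, w2:T, w3:F, w5:F. ✗
w1: successors {w0, w2, w3, w4}; ¬p there: w0:F, w2:T, w3:F, w4:T. ✗
w2: successors {w2, w5}; ¬p there: w2:T, w5:F. ✗
w3: successors {w3, w5}; ¬p there: w3:F, w5:F. ✗
w4: successors {w0, w3, w4, w5}; ¬p there: w0:F, w3:F, w4:T, w5:F. ✗
w5: successors {w1, w2, w4, w5}; ¬p there: w1:F, w2:T, w4:T, w5:F. ✗
— 0 worlds.

1 and 0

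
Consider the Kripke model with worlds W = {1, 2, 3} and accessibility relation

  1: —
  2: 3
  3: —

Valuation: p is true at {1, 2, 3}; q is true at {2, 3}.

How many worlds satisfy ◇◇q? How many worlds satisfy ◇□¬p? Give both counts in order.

0 and 1

For ◇◇q:
1: no successors, so ◇◇q fails. ✗
2: successors {3}; ◇q there: 3:F. ✗
3: no successors, so ◇◇q fails. ✗
— 0 worlds.
For ◇□¬p:
1: no successors, so ◇□¬p fails. ✗
2: successors {3}; □¬p there: 3:T. ✓
3: no successors, so ◇□¬p fails. ✗
— 1 world.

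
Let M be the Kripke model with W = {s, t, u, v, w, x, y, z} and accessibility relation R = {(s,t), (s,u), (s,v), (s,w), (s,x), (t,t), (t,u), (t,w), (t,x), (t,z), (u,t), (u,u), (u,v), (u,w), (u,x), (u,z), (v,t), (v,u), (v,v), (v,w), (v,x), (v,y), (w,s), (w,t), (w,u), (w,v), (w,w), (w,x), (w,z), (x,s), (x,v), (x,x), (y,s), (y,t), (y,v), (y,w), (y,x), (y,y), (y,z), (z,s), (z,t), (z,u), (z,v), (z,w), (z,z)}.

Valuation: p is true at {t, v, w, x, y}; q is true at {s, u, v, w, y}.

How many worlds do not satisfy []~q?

s: successors {t, u, v, w, x}; ~q there: t:T, u:F, v:F, w:F, x:T. ✗
t: successors {t, u, w, x, z}; ~q there: t:T, u:F, w:F, x:T, z:T. ✗
u: successors {t, u, v, w, x, z}; ~q there: t:T, u:F, v:F, w:F, x:T, z:T. ✗
v: successors {t, u, v, w, x, y}; ~q there: t:T, u:F, v:F, w:F, x:T, y:F. ✗
w: successors {s, t, u, v, w, x, z}; ~q there: s:F, t:T, u:F, v:F, w:F, x:T, z:T. ✗
x: successors {s, v, x}; ~q there: s:F, v:F, x:T. ✗
y: successors {s, t, v, w, x, y, z}; ~q there: s:F, t:T, v:F, w:F, x:T, y:F, z:T. ✗
z: successors {s, t, u, v, w, z}; ~q there: s:F, t:T, u:F, v:F, w:F, z:T. ✗
Satisfying worlds: ∅.
So []~q fails at the other 8 worlds.

8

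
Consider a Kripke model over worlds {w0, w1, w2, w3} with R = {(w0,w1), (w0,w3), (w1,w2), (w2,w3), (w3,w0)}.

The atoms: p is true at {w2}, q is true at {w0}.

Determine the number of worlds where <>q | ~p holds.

w0: <>q is F, ~p is T. ✓
w1: <>q is F, ~p is T. ✓
w2: <>q is F, ~p is F. ✗
w3: <>q is T, ~p is T. ✓
Satisfying worlds: {w0, w1, w3}.

3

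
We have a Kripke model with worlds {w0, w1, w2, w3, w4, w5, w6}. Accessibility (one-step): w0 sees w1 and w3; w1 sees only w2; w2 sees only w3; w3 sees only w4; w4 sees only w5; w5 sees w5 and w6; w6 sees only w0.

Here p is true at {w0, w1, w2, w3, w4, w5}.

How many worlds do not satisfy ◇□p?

w0: successors {w1, w3}; □p there: w1:T, w3:T. ✓
w1: successors {w2}; □p there: w2:T. ✓
w2: successors {w3}; □p there: w3:T. ✓
w3: successors {w4}; □p there: w4:T. ✓
w4: successors {w5}; □p there: w5:F. ✗
w5: successors {w5, w6}; □p there: w5:F, w6:T. ✓
w6: successors {w0}; □p there: w0:T. ✓
Satisfying worlds: {w0, w1, w2, w3, w5, w6}.
So ◇□p fails at the other 1 world.

1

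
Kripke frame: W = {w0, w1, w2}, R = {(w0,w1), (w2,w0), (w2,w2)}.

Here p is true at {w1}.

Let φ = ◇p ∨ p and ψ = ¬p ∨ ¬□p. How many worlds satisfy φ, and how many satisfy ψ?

2 and 2

For ◇p ∨ p:
w0: ◇p is T, p is F. ✓
w1: ◇p is F, p is T. ✓
w2: ◇p is F, p is F. ✗
— 2 worlds.
For ¬p ∨ ¬□p:
w0: ¬p is T, ¬□p is F. ✓
w1: ¬p is F, ¬□p is F. ✗
w2: ¬p is T, ¬□p is T. ✓
— 2 worlds.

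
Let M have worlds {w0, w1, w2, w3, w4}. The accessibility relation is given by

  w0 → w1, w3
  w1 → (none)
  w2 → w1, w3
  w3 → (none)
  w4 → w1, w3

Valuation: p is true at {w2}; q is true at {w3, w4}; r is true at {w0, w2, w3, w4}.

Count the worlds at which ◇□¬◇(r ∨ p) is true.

w0: successors {w1, w3}; □¬◇(r ∨ p) there: w1:T, w3:T. ✓
w1: no successors, so ◇□¬◇(r ∨ p) fails. ✗
w2: successors {w1, w3}; □¬◇(r ∨ p) there: w1:T, w3:T. ✓
w3: no successors, so ◇□¬◇(r ∨ p) fails. ✗
w4: successors {w1, w3}; □¬◇(r ∨ p) there: w1:T, w3:T. ✓
Satisfying worlds: {w0, w2, w4}.

3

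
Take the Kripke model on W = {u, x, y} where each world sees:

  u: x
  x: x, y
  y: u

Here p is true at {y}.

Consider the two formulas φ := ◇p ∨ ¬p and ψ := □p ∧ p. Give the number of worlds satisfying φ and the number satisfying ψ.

For ◇p ∨ ¬p:
u: ◇p is F, ¬p is T. ✓
x: ◇p is T, ¬p is T. ✓
y: ◇p is F, ¬p is F. ✗
— 2 worlds.
For □p ∧ p:
u: □p is F, p is F. ✗
x: □p is F, p is F. ✗
y: □p is F, p is T. ✗
— 0 worlds.

2 and 0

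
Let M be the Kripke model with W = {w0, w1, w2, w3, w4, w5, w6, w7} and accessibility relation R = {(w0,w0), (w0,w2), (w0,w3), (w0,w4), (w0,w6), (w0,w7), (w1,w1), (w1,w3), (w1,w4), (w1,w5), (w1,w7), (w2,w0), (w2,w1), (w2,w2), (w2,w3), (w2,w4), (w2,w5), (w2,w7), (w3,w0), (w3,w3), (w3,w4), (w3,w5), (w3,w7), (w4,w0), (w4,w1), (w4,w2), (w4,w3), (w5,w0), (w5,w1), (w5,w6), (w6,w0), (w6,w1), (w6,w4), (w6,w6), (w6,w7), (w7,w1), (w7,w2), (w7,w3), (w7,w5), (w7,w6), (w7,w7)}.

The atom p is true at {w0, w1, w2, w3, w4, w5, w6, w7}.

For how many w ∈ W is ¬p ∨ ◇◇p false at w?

0

w0: ¬p is F, ◇◇p is T. ✓
w1: ¬p is F, ◇◇p is T. ✓
w2: ¬p is F, ◇◇p is T. ✓
w3: ¬p is F, ◇◇p is T. ✓
w4: ¬p is F, ◇◇p is T. ✓
w5: ¬p is F, ◇◇p is T. ✓
w6: ¬p is F, ◇◇p is T. ✓
w7: ¬p is F, ◇◇p is T. ✓
Satisfying worlds: {w0, w1, w2, w3, w4, w5, w6, w7}.
So ¬p ∨ ◇◇p fails at the other 0 worlds.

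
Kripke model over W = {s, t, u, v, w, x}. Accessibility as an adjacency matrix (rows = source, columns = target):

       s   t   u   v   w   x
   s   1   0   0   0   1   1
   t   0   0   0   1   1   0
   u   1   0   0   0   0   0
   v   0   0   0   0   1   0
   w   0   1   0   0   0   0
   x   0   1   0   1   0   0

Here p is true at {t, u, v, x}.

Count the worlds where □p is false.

s: successors {s, w, x}; p there: s:F, w:F, x:T. ✗
t: successors {v, w}; p there: v:T, w:F. ✗
u: successors {s}; p there: s:F. ✗
v: successors {w}; p there: w:F. ✗
w: successors {t}; p there: t:T. ✓
x: successors {t, v}; p there: t:T, v:T. ✓
Satisfying worlds: {w, x}.
So □p fails at the other 4 worlds.

4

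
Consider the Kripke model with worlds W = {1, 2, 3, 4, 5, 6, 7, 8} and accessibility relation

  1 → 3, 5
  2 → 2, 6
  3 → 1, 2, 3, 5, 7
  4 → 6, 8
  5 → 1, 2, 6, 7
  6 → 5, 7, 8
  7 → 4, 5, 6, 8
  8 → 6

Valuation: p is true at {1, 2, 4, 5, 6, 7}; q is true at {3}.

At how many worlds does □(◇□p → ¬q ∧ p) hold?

6

1: successors {3, 5}; ◇□p → ¬q ∧ p there: 3:F, 5:T. ✗
2: successors {2, 6}; ◇□p → ¬q ∧ p there: 2:T, 6:T. ✓
3: successors {1, 2, 3, 5, 7}; ◇□p → ¬q ∧ p there: 1:T, 2:T, 3:F, 5:T, 7:T. ✗
4: successors {6, 8}; ◇□p → ¬q ∧ p there: 6:T, 8:T. ✓
5: successors {1, 2, 6, 7}; ◇□p → ¬q ∧ p there: 1:T, 2:T, 6:T, 7:T. ✓
6: successors {5, 7, 8}; ◇□p → ¬q ∧ p there: 5:T, 7:T, 8:T. ✓
7: successors {4, 5, 6, 8}; ◇□p → ¬q ∧ p there: 4:T, 5:T, 6:T, 8:T. ✓
8: successors {6}; ◇□p → ¬q ∧ p there: 6:T. ✓
Satisfying worlds: {2, 4, 5, 6, 7, 8}.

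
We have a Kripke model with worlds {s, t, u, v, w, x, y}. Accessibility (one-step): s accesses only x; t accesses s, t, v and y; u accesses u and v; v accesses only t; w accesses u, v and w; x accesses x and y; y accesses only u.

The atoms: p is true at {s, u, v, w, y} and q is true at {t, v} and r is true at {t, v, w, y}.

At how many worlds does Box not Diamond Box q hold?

2

s: successors {x}; not Diamond Box q there: x:T. ✓
t: successors {s, t, v, y}; not Diamond Box q there: s:T, t:F, v:T, y:T. ✗
u: successors {u, v}; not Diamond Box q there: u:F, v:T. ✗
v: successors {t}; not Diamond Box q there: t:F. ✗
w: successors {u, v, w}; not Diamond Box q there: u:F, v:T, w:F. ✗
x: successors {x, y}; not Diamond Box q there: x:T, y:T. ✓
y: successors {u}; not Diamond Box q there: u:F. ✗
Satisfying worlds: {s, x}.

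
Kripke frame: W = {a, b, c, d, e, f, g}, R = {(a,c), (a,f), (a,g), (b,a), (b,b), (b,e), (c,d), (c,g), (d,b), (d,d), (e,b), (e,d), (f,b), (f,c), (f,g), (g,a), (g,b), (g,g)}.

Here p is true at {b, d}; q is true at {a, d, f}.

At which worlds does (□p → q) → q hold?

{a, d, e, f}

a: □p → q is T, q is T. ✓
b: □p → q is T, q is F. ✗
c: □p → q is T, q is F. ✗
d: □p → q is T, q is T. ✓
e: □p → q is F, q is F. ✓
f: □p → q is T, q is T. ✓
g: □p → q is T, q is F. ✗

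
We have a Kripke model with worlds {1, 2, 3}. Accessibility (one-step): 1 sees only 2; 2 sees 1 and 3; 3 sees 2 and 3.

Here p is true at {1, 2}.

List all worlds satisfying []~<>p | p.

1: []~<>p is F, p is T. ✓
2: []~<>p is F, p is T. ✓
3: []~<>p is F, p is F. ✗

{1, 2}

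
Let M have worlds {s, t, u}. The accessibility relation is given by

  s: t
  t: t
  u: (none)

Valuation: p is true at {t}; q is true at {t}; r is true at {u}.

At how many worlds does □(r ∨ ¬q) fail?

2

s: successors {t}; r ∨ ¬q there: t:F. ✗
t: successors {t}; r ∨ ¬q there: t:F. ✗
u: no successors, so □(r ∨ ¬q) holds vacuously. ✓
Satisfying worlds: {u}.
So □(r ∨ ¬q) fails at the other 2 worlds.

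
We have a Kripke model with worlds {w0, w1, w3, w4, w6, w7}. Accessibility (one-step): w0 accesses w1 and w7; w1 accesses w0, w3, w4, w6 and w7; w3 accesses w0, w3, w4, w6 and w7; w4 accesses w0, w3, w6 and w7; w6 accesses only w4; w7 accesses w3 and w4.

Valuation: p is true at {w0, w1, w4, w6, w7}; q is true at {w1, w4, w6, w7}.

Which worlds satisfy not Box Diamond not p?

{w1, w3, w4}

w0: Box Diamond not p is T. ✗
w1: Box Diamond not p is F. ✓
w3: Box Diamond not p is F. ✓
w4: Box Diamond not p is F. ✓
w6: Box Diamond not p is T. ✗
w7: Box Diamond not p is T. ✗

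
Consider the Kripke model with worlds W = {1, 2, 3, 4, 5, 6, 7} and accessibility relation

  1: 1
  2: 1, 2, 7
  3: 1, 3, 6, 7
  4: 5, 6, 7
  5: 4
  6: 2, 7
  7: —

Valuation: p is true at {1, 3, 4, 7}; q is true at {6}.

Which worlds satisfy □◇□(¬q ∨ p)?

1: successors {1}; ◇□(¬q ∨ p) there: 1:T. ✓
2: successors {1, 2, 7}; ◇□(¬q ∨ p) there: 1:T, 2:T, 7:F. ✗
3: successors {1, 3, 6, 7}; ◇□(¬q ∨ p) there: 1:T, 3:T, 6:T, 7:F. ✗
4: successors {5, 6, 7}; ◇□(¬q ∨ p) there: 5:F, 6:T, 7:F. ✗
5: successors {4}; ◇□(¬q ∨ p) there: 4:T. ✓
6: successors {2, 7}; ◇□(¬q ∨ p) there: 2:T, 7:F. ✗
7: no successors, so □◇□(¬q ∨ p) holds vacuously. ✓

{1, 5, 7}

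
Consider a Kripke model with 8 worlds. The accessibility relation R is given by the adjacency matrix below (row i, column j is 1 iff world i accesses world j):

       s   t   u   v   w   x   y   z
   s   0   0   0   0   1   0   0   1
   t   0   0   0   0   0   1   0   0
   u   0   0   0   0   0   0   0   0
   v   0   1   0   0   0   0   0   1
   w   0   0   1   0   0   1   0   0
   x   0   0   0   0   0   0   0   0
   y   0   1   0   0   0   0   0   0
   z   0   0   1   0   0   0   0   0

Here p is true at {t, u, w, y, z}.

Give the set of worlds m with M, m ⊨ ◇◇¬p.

s: successors {w, z}; ◇¬p there: w:T, z:F. ✓
t: successors {x}; ◇¬p there: x:F. ✗
u: no successors, so ◇◇¬p fails. ✗
v: successors {t, z}; ◇¬p there: t:T, z:F. ✓
w: successors {u, x}; ◇¬p there: u:F, x:F. ✗
x: no successors, so ◇◇¬p fails. ✗
y: successors {t}; ◇¬p there: t:T. ✓
z: successors {u}; ◇¬p there: u:F. ✗

{s, v, y}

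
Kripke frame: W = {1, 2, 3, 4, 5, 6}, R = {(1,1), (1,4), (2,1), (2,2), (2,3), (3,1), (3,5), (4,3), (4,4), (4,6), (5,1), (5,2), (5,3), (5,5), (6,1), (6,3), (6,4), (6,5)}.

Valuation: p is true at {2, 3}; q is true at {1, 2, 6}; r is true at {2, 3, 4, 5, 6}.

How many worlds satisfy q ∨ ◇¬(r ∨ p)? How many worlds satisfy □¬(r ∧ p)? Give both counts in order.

5 and 2

For q ∨ ◇¬(r ∨ p):
1: q is T, ◇¬(r ∨ p) is T. ✓
2: q is T, ◇¬(r ∨ p) is T. ✓
3: q is F, ◇¬(r ∨ p) is T. ✓
4: q is F, ◇¬(r ∨ p) is F. ✗
5: q is F, ◇¬(r ∨ p) is T. ✓
6: q is T, ◇¬(r ∨ p) is T. ✓
— 5 worlds.
For □¬(r ∧ p):
1: successors {1, 4}; ¬(r ∧ p) there: 1:T, 4:T. ✓
2: successors {1, 2, 3}; ¬(r ∧ p) there: 1:T, 2:F, 3:F. ✗
3: successors {1, 5}; ¬(r ∧ p) there: 1:T, 5:T. ✓
4: successors {3, 4, 6}; ¬(r ∧ p) there: 3:F, 4:T, 6:T. ✗
5: successors {1, 2, 3, 5}; ¬(r ∧ p) there: 1:T, 2:F, 3:F, 5:T. ✗
6: successors {1, 3, 4, 5}; ¬(r ∧ p) there: 1:T, 3:F, 4:T, 5:T. ✗
— 2 worlds.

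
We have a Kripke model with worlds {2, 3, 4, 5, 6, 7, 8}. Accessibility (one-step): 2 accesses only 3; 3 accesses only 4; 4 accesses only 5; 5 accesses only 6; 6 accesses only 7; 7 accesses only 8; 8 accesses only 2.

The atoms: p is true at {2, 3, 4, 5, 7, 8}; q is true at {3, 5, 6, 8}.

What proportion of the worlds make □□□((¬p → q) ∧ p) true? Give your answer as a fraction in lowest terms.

6/7

2: successors {3}; □□((¬p → q) ∧ p) there: 3:T. ✓
3: successors {4}; □□((¬p → q) ∧ p) there: 4:F. ✗
4: successors {5}; □□((¬p → q) ∧ p) there: 5:T. ✓
5: successors {6}; □□((¬p → q) ∧ p) there: 6:T. ✓
6: successors {7}; □□((¬p → q) ∧ p) there: 7:T. ✓
7: successors {8}; □□((¬p → q) ∧ p) there: 8:T. ✓
8: successors {2}; □□((¬p → q) ∧ p) there: 2:T. ✓
That's 6 of 7 worlds, so 6/7.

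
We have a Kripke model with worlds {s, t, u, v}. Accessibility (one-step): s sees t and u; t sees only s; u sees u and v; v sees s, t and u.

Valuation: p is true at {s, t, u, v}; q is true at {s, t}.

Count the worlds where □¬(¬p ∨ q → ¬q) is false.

s: successors {t, u}; ¬(¬p ∨ q → ¬q) there: t:T, u:F. ✗
t: successors {s}; ¬(¬p ∨ q → ¬q) there: s:T. ✓
u: successors {u, v}; ¬(¬p ∨ q → ¬q) there: u:F, v:F. ✗
v: successors {s, t, u}; ¬(¬p ∨ q → ¬q) there: s:T, t:T, u:F. ✗
Satisfying worlds: {t}.
So □¬(¬p ∨ q → ¬q) fails at the other 3 worlds.

3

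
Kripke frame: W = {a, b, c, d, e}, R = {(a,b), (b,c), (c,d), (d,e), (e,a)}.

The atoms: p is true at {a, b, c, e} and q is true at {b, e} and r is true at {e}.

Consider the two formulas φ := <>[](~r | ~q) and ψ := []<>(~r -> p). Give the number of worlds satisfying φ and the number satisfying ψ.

4 and 4

For <>[](~r | ~q):
a: successors {b}; [](~r | ~q) there: b:T. ✓
b: successors {c}; [](~r | ~q) there: c:T. ✓
c: successors {d}; [](~r | ~q) there: d:F. ✗
d: successors {e}; [](~r | ~q) there: e:T. ✓
e: successors {a}; [](~r | ~q) there: a:T. ✓
— 4 worlds.
For []<>(~r -> p):
a: successors {b}; <>(~r -> p) there: b:T. ✓
b: successors {c}; <>(~r -> p) there: c:F. ✗
c: successors {d}; <>(~r -> p) there: d:T. ✓
d: successors {e}; <>(~r -> p) there: e:T. ✓
e: successors {a}; <>(~r -> p) there: a:T. ✓
— 4 worlds.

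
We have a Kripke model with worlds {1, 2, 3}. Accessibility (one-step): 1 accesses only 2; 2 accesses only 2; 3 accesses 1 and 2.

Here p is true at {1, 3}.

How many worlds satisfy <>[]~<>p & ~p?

1

1: <>[]~<>p is T, ~p is F. ✗
2: <>[]~<>p is T, ~p is T. ✓
3: <>[]~<>p is T, ~p is F. ✗
Satisfying worlds: {2}.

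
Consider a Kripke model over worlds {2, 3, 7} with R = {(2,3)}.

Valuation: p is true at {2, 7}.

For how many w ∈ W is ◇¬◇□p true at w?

1

2: successors {3}; ¬◇□p there: 3:T. ✓
3: no successors, so ◇¬◇□p fails. ✗
7: no successors, so ◇¬◇□p fails. ✗
Satisfying worlds: {2}.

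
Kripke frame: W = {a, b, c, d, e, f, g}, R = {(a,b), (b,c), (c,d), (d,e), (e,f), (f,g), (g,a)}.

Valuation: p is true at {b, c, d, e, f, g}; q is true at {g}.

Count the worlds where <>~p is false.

6

a: successors {b}; ~p there: b:F. ✗
b: successors {c}; ~p there: c:F. ✗
c: successors {d}; ~p there: d:F. ✗
d: successors {e}; ~p there: e:F. ✗
e: successors {f}; ~p there: f:F. ✗
f: successors {g}; ~p there: g:F. ✗
g: successors {a}; ~p there: a:T. ✓
Satisfying worlds: {g}.
So <>~p fails at the other 6 worlds.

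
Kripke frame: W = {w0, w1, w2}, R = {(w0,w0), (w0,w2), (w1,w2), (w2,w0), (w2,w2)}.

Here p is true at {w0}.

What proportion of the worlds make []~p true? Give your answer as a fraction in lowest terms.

w0: successors {w0, w2}; ~p there: w0:F, w2:T. ✗
w1: successors {w2}; ~p there: w2:T. ✓
w2: successors {w0, w2}; ~p there: w0:F, w2:T. ✗
That's 1 of 3 worlds, so 1/3.

1/3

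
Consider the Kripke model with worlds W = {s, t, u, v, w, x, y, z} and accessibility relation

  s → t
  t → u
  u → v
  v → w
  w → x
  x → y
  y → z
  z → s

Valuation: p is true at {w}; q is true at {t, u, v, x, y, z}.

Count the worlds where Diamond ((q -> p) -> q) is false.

s: successors {t}; (q -> p) -> q there: t:T. ✓
t: successors {u}; (q -> p) -> q there: u:T. ✓
u: successors {v}; (q -> p) -> q there: v:T. ✓
v: successors {w}; (q -> p) -> q there: w:F. ✗
w: successors {x}; (q -> p) -> q there: x:T. ✓
x: successors {y}; (q -> p) -> q there: y:T. ✓
y: successors {z}; (q -> p) -> q there: z:T. ✓
z: successors {s}; (q -> p) -> q there: s:F. ✗
Satisfying worlds: {s, t, u, w, x, y}.
So Diamond ((q -> p) -> q) fails at the other 2 worlds.

2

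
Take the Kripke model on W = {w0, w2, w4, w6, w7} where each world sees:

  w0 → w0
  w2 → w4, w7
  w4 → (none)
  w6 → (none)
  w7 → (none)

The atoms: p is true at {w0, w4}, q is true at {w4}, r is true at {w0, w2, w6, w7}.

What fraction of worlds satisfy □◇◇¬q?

w0: successors {w0}; ◇◇¬q there: w0:T. ✓
w2: successors {w4, w7}; ◇◇¬q there: w4:F, w7:F. ✗
w4: no successors, so □◇◇¬q holds vacuously. ✓
w6: no successors, so □◇◇¬q holds vacuously. ✓
w7: no successors, so □◇◇¬q holds vacuously. ✓
That's 4 of 5 worlds, so 4/5.

4/5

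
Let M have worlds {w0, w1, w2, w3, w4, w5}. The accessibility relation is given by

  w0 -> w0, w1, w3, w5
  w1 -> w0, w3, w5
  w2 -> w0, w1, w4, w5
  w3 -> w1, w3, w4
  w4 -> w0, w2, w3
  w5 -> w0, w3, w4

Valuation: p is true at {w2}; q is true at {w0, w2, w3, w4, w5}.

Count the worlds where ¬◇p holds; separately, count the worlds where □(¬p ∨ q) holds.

For ¬◇p:
w0: ◇p is F. ✓
w1: ◇p is F. ✓
w2: ◇p is F. ✓
w3: ◇p is F. ✓
w4: ◇p is T. ✗
w5: ◇p is F. ✓
— 5 worlds.
For □(¬p ∨ q):
w0: successors {w0, w1, w3, w5}; ¬p ∨ q there: w0:T, w1:T, w3:T, w5:T. ✓
w1: successors {w0, w3, w5}; ¬p ∨ q there: w0:T, w3:T, w5:T. ✓
w2: successors {w0, w1, w4, w5}; ¬p ∨ q there: w0:T, w1:T, w4:T, w5:T. ✓
w3: successors {w1, w3, w4}; ¬p ∨ q there: w1:T, w3:T, w4:T. ✓
w4: successors {w0, w2, w3}; ¬p ∨ q there: w0:T, w2:T, w3:T. ✓
w5: successors {w0, w3, w4}; ¬p ∨ q there: w0:T, w3:T, w4:T. ✓
— 6 worlds.

5 and 6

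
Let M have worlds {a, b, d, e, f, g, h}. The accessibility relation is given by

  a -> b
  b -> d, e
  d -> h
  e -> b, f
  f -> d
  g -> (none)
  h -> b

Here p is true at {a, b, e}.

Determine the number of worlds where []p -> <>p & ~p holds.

5

a: []p is T, <>p & ~p is F. ✗
b: []p is F, <>p & ~p is F. ✓
d: []p is F, <>p & ~p is F. ✓
e: []p is F, <>p & ~p is F. ✓
f: []p is F, <>p & ~p is F. ✓
g: []p is T, <>p & ~p is F. ✗
h: []p is T, <>p & ~p is T. ✓
Satisfying worlds: {b, d, e, f, h}.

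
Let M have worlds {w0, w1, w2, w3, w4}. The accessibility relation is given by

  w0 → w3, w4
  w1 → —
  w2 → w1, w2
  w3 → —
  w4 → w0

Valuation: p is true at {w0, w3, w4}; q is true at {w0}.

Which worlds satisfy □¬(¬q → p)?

w0: successors {w3, w4}; ¬(¬q → p) there: w3:F, w4:F. ✗
w1: no successors, so □¬(¬q → p) holds vacuously. ✓
w2: successors {w1, w2}; ¬(¬q → p) there: w1:T, w2:T. ✓
w3: no successors, so □¬(¬q → p) holds vacuously. ✓
w4: successors {w0}; ¬(¬q → p) there: w0:F. ✗

{w1, w2, w3}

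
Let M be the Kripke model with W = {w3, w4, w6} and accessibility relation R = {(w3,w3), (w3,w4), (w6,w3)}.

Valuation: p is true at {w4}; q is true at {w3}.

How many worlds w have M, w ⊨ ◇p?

w3: successors {w3, w4}; p there: w3:F, w4:T. ✓
w4: no successors, so ◇p fails. ✗
w6: successors {w3}; p there: w3:F. ✗
Satisfying worlds: {w3}.

1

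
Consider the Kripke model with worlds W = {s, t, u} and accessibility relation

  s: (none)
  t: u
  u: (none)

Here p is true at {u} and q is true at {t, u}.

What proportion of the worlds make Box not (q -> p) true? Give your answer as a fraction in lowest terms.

s: no successors, so Box not (q -> p) holds vacuously. ✓
t: successors {u}; not (q -> p) there: u:F. ✗
u: no successors, so Box not (q -> p) holds vacuously. ✓
That's 2 of 3 worlds, so 2/3.

2/3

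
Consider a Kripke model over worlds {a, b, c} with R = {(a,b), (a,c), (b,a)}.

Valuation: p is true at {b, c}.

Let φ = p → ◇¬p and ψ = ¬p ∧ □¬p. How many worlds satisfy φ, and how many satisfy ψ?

For p → ◇¬p:
a: p is F, ◇¬p is F. ✓
b: p is T, ◇¬p is T. ✓
c: p is T, ◇¬p is F. ✗
— 2 worlds.
For ¬p ∧ □¬p:
a: ¬p is T, □¬p is F. ✗
b: ¬p is F, □¬p is T. ✗
c: ¬p is F, □¬p is T. ✗
— 0 worlds.

2 and 0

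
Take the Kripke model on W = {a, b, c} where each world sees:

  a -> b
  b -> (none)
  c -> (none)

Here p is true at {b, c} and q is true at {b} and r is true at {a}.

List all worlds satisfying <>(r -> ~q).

a: successors {b}; r -> ~q there: b:T. ✓
b: no successors, so <>(r -> ~q) fails. ✗
c: no successors, so <>(r -> ~q) fails. ✗

{a}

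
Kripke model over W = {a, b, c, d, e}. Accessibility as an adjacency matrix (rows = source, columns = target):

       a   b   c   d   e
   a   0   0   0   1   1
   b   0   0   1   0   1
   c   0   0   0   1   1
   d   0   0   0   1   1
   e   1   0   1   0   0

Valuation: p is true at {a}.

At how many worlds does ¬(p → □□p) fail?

4

a: p → □□p is F. ✓
b: p → □□p is T. ✗
c: p → □□p is T. ✗
d: p → □□p is T. ✗
e: p → □□p is T. ✗
Satisfying worlds: {a}.
So ¬(p → □□p) fails at the other 4 worlds.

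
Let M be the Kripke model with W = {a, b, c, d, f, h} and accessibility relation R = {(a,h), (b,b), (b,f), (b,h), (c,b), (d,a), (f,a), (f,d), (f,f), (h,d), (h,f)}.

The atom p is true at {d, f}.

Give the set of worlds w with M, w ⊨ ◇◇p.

{a, b, c, f, h}

a: successors {h}; ◇p there: h:T. ✓
b: successors {b, f, h}; ◇p there: b:T, f:T, h:T. ✓
c: successors {b}; ◇p there: b:T. ✓
d: successors {a}; ◇p there: a:F. ✗
f: successors {a, d, f}; ◇p there: a:F, d:F, f:T. ✓
h: successors {d, f}; ◇p there: d:F, f:T. ✓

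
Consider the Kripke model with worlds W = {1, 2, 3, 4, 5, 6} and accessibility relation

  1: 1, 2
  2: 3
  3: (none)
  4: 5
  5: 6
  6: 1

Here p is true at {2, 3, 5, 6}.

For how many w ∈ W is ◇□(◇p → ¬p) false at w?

1: successors {1, 2}; □(◇p → ¬p) there: 1:F, 2:T. ✓
2: successors {3}; □(◇p → ¬p) there: 3:T. ✓
3: no successors, so ◇□(◇p → ¬p) fails. ✗
4: successors {5}; □(◇p → ¬p) there: 5:T. ✓
5: successors {6}; □(◇p → ¬p) there: 6:T. ✓
6: successors {1}; □(◇p → ¬p) there: 1:F. ✗
Satisfying worlds: {1, 2, 4, 5}.
So ◇□(◇p → ¬p) fails at the other 2 worlds.

2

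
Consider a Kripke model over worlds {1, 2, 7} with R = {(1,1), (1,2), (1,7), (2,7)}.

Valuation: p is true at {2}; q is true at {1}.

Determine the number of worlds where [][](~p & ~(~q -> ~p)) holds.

2

1: successors {1, 2, 7}; [](~p & ~(~q -> ~p)) there: 1:F, 2:F, 7:T. ✗
2: successors {7}; [](~p & ~(~q -> ~p)) there: 7:T. ✓
7: no successors, so [][](~p & ~(~q -> ~p)) holds vacuously. ✓
Satisfying worlds: {2, 7}.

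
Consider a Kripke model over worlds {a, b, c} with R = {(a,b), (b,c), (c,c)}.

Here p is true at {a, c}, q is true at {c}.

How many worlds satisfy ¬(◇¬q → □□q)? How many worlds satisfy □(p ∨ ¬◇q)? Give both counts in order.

For ¬(◇¬q → □□q):
a: ◇¬q → □□q is T. ✗
b: ◇¬q → □□q is T. ✗
c: ◇¬q → □□q is T. ✗
— 0 worlds.
For □(p ∨ ¬◇q):
a: successors {b}; p ∨ ¬◇q there: b:F. ✗
b: successors {c}; p ∨ ¬◇q there: c:T. ✓
c: successors {c}; p ∨ ¬◇q there: c:T. ✓
— 2 worlds.

0 and 2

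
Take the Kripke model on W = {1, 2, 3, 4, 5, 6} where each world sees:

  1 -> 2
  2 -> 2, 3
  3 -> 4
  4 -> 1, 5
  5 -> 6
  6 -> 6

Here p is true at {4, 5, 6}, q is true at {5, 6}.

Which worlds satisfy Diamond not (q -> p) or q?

1: Diamond not (q -> p) is F, q is F. ✗
2: Diamond not (q -> p) is F, q is F. ✗
3: Diamond not (q -> p) is F, q is F. ✗
4: Diamond not (q -> p) is F, q is F. ✗
5: Diamond not (q -> p) is F, q is T. ✓
6: Diamond not (q -> p) is F, q is T. ✓

{5, 6}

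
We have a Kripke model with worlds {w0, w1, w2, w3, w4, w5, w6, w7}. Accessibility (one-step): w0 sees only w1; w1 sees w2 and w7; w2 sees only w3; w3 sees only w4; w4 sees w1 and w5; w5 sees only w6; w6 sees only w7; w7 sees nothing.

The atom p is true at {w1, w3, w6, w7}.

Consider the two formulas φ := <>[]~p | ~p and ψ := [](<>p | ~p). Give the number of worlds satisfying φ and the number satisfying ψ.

6 and 5

For <>[]~p | ~p:
w0: <>[]~p is F, ~p is T. ✓
w1: <>[]~p is T, ~p is F. ✓
w2: <>[]~p is T, ~p is T. ✓
w3: <>[]~p is F, ~p is F. ✗
w4: <>[]~p is F, ~p is T. ✓
w5: <>[]~p is F, ~p is T. ✓
w6: <>[]~p is T, ~p is F. ✓
w7: <>[]~p is F, ~p is F. ✗
— 6 worlds.
For [](<>p | ~p):
w0: successors {w1}; <>p | ~p there: w1:T. ✓
w1: successors {w2, w7}; <>p | ~p there: w2:T, w7:F. ✗
w2: successors {w3}; <>p | ~p there: w3:F. ✗
w3: successors {w4}; <>p | ~p there: w4:T. ✓
w4: successors {w1, w5}; <>p | ~p there: w1:T, w5:T. ✓
w5: successors {w6}; <>p | ~p there: w6:T. ✓
w6: successors {w7}; <>p | ~p there: w7:F. ✗
w7: no successors, so [](<>p | ~p) holds vacuously. ✓
— 5 worlds.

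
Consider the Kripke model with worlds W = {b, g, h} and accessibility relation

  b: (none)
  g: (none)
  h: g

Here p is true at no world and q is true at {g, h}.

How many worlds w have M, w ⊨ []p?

2

b: no successors, so []p holds vacuously. ✓
g: no successors, so []p holds vacuously. ✓
h: successors {g}; p there: g:F. ✗
Satisfying worlds: {b, g}.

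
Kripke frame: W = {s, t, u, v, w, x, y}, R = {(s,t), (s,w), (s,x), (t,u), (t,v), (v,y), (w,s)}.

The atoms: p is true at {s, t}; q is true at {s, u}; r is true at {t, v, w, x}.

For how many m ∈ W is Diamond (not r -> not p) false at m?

s: successors {t, w, x}; not r -> not p there: t:T, w:T, x:T. ✓
t: successors {u, v}; not r -> not p there: u:T, v:T. ✓
u: no successors, so Diamond (not r -> not p) fails. ✗
v: successors {y}; not r -> not p there: y:T. ✓
w: successors {s}; not r -> not p there: s:F. ✗
x: no successors, so Diamond (not r -> not p) fails. ✗
y: no successors, so Diamond (not r -> not p) fails. ✗
Satisfying worlds: {s, t, v}.
So Diamond (not r -> not p) fails at the other 4 worlds.

4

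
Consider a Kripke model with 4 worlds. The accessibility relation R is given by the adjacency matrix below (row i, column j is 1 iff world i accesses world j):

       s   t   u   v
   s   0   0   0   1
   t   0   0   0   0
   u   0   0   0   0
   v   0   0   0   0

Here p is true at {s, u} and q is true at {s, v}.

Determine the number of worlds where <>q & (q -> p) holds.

s: <>q is T, q -> p is T. ✓
t: <>q is F, q -> p is T. ✗
u: <>q is F, q -> p is T. ✗
v: <>q is F, q -> p is F. ✗
Satisfying worlds: {s}.

1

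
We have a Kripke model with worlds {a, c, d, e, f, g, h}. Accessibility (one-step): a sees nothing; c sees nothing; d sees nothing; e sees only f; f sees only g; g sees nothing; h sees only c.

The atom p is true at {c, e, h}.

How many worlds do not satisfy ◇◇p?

7

a: no successors, so ◇◇p fails. ✗
c: no successors, so ◇◇p fails. ✗
d: no successors, so ◇◇p fails. ✗
e: successors {f}; ◇p there: f:F. ✗
f: successors {g}; ◇p there: g:F. ✗
g: no successors, so ◇◇p fails. ✗
h: successors {c}; ◇p there: c:F. ✗
Satisfying worlds: ∅.
So ◇◇p fails at the other 7 worlds.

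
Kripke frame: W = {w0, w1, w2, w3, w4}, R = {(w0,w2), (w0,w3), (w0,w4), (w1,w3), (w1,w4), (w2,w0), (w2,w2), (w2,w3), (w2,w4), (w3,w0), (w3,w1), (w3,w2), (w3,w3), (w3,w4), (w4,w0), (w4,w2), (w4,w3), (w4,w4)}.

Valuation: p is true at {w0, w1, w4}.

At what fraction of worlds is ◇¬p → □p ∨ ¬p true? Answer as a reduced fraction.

2/5

w0: ◇¬p is T, □p ∨ ¬p is F. ✗
w1: ◇¬p is T, □p ∨ ¬p is F. ✗
w2: ◇¬p is T, □p ∨ ¬p is T. ✓
w3: ◇¬p is T, □p ∨ ¬p is T. ✓
w4: ◇¬p is T, □p ∨ ¬p is F. ✗
That's 2 of 5 worlds, so 2/5.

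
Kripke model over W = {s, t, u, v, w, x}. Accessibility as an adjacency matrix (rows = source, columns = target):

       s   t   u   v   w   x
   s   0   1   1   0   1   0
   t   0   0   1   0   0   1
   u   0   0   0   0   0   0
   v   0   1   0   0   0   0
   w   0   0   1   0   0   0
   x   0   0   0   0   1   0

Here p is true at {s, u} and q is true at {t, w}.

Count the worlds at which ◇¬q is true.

3

s: successors {t, u, w}; ¬q there: t:F, u:T, w:F. ✓
t: successors {u, x}; ¬q there: u:T, x:T. ✓
u: no successors, so ◇¬q fails. ✗
v: successors {t}; ¬q there: t:F. ✗
w: successors {u}; ¬q there: u:T. ✓
x: successors {w}; ¬q there: w:F. ✗
Satisfying worlds: {s, t, w}.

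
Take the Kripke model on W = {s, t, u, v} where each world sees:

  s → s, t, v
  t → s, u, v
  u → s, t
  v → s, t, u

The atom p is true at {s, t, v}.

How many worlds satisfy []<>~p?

s: successors {s, t, v}; <>~p there: s:F, t:T, v:T. ✗
t: successors {s, u, v}; <>~p there: s:F, u:F, v:T. ✗
u: successors {s, t}; <>~p there: s:F, t:T. ✗
v: successors {s, t, u}; <>~p there: s:F, t:T, u:F. ✗
Satisfying worlds: ∅.

0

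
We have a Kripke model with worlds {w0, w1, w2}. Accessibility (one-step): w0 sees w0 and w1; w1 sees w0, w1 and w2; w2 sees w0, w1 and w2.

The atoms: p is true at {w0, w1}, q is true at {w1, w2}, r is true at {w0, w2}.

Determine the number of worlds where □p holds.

w0: successors {w0, w1}; p there: w0:T, w1:T. ✓
w1: successors {w0, w1, w2}; p there: w0:T, w1:T, w2:F. ✗
w2: successors {w0, w1, w2}; p there: w0:T, w1:T, w2:F. ✗
Satisfying worlds: {w0}.

1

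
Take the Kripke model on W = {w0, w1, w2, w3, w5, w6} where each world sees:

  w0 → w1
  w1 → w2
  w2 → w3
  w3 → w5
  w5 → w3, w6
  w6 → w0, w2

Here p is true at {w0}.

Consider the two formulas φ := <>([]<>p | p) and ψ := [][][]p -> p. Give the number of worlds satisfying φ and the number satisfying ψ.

1 and 6

For <>([]<>p | p):
w0: successors {w1}; []<>p | p there: w1:F. ✗
w1: successors {w2}; []<>p | p there: w2:F. ✗
w2: successors {w3}; []<>p | p there: w3:F. ✗
w3: successors {w5}; []<>p | p there: w5:F. ✗
w5: successors {w3, w6}; []<>p | p there: w3:F, w6:F. ✗
w6: successors {w0, w2}; []<>p | p there: w0:T, w2:F. ✓
— 1 world.
For [][][]p -> p:
w0: [][][]p is F, p is T. ✓
w1: [][][]p is F, p is F. ✓
w2: [][][]p is F, p is F. ✓
w3: [][][]p is F, p is F. ✓
w5: [][][]p is F, p is F. ✓
w6: [][][]p is F, p is F. ✓
— 6 worlds.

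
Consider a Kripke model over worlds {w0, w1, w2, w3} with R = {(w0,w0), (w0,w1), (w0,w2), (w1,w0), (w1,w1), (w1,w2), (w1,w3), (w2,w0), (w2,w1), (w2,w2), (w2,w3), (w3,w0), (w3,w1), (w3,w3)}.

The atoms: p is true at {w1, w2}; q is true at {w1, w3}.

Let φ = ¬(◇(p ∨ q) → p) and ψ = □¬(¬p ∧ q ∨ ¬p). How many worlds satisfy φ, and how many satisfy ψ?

For ¬(◇(p ∨ q) → p):
w0: ◇(p ∨ q) → p is F. ✓
w1: ◇(p ∨ q) → p is T. ✗
w2: ◇(p ∨ q) → p is T. ✗
w3: ◇(p ∨ q) → p is F. ✓
— 2 worlds.
For □¬(¬p ∧ q ∨ ¬p):
w0: successors {w0, w1, w2}; ¬(¬p ∧ q ∨ ¬p) there: w0:F, w1:T, w2:T. ✗
w1: successors {w0, w1, w2, w3}; ¬(¬p ∧ q ∨ ¬p) there: w0:F, w1:T, w2:T, w3:F. ✗
w2: successors {w0, w1, w2, w3}; ¬(¬p ∧ q ∨ ¬p) there: w0:F, w1:T, w2:T, w3:F. ✗
w3: successors {w0, w1, w3}; ¬(¬p ∧ q ∨ ¬p) there: w0:F, w1:T, w3:F. ✗
— 0 worlds.

2 and 0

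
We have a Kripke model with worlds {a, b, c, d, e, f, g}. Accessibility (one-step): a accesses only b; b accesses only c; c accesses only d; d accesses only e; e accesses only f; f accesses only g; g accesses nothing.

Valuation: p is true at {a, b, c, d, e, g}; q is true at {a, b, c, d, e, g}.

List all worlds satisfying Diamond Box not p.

a: successors {b}; Box not p there: b:F. ✗
b: successors {c}; Box not p there: c:F. ✗
c: successors {d}; Box not p there: d:F. ✗
d: successors {e}; Box not p there: e:T. ✓
e: successors {f}; Box not p there: f:F. ✗
f: successors {g}; Box not p there: g:T. ✓
g: no successors, so Diamond Box not p fails. ✗

{d, f}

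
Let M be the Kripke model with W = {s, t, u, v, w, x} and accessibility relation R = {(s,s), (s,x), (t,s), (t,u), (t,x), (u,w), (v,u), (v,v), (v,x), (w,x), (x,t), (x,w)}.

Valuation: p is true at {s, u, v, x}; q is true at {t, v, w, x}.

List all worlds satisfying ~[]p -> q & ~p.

{s, t, v, w}

s: ~[]p is F, q & ~p is F. ✓
t: ~[]p is F, q & ~p is T. ✓
u: ~[]p is T, q & ~p is F. ✗
v: ~[]p is F, q & ~p is F. ✓
w: ~[]p is F, q & ~p is T. ✓
x: ~[]p is T, q & ~p is F. ✗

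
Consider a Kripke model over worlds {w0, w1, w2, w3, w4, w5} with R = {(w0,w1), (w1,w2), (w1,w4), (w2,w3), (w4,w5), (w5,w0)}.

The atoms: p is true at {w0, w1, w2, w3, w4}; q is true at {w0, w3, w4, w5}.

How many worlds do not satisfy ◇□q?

w0: successors {w1}; □q there: w1:F. ✗
w1: successors {w2, w4}; □q there: w2:T, w4:T. ✓
w2: successors {w3}; □q there: w3:T. ✓
w3: no successors, so ◇□q fails. ✗
w4: successors {w5}; □q there: w5:T. ✓
w5: successors {w0}; □q there: w0:F. ✗
Satisfying worlds: {w1, w2, w4}.
So ◇□q fails at the other 3 worlds.

3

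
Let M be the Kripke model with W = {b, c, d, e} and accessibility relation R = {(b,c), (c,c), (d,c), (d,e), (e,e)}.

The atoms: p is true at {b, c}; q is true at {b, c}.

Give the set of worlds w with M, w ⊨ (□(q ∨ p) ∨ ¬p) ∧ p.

b: □(q ∨ p) ∨ ¬p is T, p is T. ✓
c: □(q ∨ p) ∨ ¬p is T, p is T. ✓
d: □(q ∨ p) ∨ ¬p is T, p is F. ✗
e: □(q ∨ p) ∨ ¬p is T, p is F. ✗

{b, c}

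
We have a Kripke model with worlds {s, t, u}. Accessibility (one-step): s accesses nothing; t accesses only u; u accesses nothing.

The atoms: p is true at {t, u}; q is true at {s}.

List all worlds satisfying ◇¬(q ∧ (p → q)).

s: no successors, so ◇¬(q ∧ (p → q)) fails. ✗
t: successors {u}; ¬(q ∧ (p → q)) there: u:T. ✓
u: no successors, so ◇¬(q ∧ (p → q)) fails. ✗

{t}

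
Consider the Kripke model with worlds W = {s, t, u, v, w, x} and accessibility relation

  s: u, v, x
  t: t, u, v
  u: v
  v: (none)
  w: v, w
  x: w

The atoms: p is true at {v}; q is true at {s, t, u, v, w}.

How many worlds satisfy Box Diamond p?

s: successors {u, v, x}; Diamond p there: u:T, v:F, x:F. ✗
t: successors {t, u, v}; Diamond p there: t:T, u:T, v:F. ✗
u: successors {v}; Diamond p there: v:F. ✗
v: no successors, so Box Diamond p holds vacuously. ✓
w: successors {v, w}; Diamond p there: v:F, w:T. ✗
x: successors {w}; Diamond p there: w:T. ✓
Satisfying worlds: {v, x}.

2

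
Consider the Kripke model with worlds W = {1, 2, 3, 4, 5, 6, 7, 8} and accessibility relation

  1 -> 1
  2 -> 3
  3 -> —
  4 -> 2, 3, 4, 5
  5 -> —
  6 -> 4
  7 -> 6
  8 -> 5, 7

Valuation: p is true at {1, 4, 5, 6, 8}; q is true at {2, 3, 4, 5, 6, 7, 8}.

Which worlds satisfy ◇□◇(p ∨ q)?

{1, 2, 4, 7, 8}

1: successors {1}; □◇(p ∨ q) there: 1:T. ✓
2: successors {3}; □◇(p ∨ q) there: 3:T. ✓
3: no successors, so ◇□◇(p ∨ q) fails. ✗
4: successors {2, 3, 4, 5}; □◇(p ∨ q) there: 2:F, 3:T, 4:F, 5:T. ✓
5: no successors, so ◇□◇(p ∨ q) fails. ✗
6: successors {4}; □◇(p ∨ q) there: 4:F. ✗
7: successors {6}; □◇(p ∨ q) there: 6:T. ✓
8: successors {5, 7}; □◇(p ∨ q) there: 5:T, 7:T. ✓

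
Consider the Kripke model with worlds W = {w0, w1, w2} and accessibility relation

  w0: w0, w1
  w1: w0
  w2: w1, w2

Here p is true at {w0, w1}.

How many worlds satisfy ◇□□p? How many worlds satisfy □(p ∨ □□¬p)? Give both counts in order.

3 and 2

For ◇□□p:
w0: successors {w0, w1}; □□p there: w0:T, w1:T. ✓
w1: successors {w0}; □□p there: w0:T. ✓
w2: successors {w1, w2}; □□p there: w1:T, w2:F. ✓
— 3 worlds.
For □(p ∨ □□¬p):
w0: successors {w0, w1}; p ∨ □□¬p there: w0:T, w1:T. ✓
w1: successors {w0}; p ∨ □□¬p there: w0:T. ✓
w2: successors {w1, w2}; p ∨ □□¬p there: w1:T, w2:F. ✗
— 2 worlds.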